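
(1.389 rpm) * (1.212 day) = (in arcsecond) 3.142e+09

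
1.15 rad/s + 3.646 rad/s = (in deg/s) 274.8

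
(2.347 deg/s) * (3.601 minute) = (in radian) 8.85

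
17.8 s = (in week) 2.943e-05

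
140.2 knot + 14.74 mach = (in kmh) 1.833e+04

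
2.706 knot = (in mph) 3.114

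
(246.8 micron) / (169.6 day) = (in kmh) 6.063e-11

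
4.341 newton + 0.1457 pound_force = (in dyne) 4.989e+05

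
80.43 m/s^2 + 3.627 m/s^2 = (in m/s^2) 84.06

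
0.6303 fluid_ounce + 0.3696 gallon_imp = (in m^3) 0.001699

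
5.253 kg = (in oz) 185.3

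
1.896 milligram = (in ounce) 6.688e-05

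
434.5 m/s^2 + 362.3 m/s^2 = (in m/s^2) 796.8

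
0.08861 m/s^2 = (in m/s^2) 0.08861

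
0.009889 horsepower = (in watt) 7.374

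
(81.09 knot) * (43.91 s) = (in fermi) 1.832e+18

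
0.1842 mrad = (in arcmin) 0.6332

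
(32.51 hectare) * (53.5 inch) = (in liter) 4.418e+08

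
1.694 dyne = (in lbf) 3.808e-06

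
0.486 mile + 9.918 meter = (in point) 2.245e+06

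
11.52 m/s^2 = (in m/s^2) 11.52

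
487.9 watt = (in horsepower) 0.6543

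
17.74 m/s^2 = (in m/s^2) 17.74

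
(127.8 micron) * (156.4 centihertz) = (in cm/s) 0.01999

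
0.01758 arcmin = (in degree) 0.000293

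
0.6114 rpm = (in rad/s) 0.06403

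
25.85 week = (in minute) 2.606e+05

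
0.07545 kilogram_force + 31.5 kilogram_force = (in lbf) 69.61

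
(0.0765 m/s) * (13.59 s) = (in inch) 40.93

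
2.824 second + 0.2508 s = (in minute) 0.05125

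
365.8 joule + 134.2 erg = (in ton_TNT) 8.743e-08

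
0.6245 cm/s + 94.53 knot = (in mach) 0.1428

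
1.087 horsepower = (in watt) 810.6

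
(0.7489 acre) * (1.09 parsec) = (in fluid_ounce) 3.447e+24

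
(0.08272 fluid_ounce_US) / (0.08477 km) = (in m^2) 2.886e-08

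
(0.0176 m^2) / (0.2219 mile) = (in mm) 0.04928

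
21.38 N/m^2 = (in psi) 0.003101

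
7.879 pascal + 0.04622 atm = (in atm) 0.0463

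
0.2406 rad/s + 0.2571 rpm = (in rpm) 2.555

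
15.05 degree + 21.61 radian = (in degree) 1253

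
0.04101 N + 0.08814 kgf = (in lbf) 0.2035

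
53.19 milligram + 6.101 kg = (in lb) 13.45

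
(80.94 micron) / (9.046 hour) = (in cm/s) 2.485e-07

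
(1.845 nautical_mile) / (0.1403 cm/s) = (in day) 28.19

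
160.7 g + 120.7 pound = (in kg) 54.91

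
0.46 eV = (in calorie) 1.761e-20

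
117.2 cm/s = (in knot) 2.278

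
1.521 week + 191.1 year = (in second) 6.027e+09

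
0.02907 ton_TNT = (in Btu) 1.153e+05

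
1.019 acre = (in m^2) 4124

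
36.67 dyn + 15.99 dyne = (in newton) 0.0005266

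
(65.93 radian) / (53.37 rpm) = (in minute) 0.1966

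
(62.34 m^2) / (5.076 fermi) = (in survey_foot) 4.029e+16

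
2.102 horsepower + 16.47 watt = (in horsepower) 2.124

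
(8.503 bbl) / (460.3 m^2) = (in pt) 8.325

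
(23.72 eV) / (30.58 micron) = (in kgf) 1.267e-14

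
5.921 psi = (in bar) 0.4082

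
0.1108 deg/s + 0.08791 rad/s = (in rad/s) 0.08984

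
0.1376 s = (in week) 2.275e-07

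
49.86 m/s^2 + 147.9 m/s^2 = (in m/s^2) 197.8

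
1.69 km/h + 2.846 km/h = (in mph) 2.819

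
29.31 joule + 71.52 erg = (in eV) 1.829e+20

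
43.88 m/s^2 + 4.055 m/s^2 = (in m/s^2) 47.94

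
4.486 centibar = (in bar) 0.04486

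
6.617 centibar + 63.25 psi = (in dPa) 4.427e+06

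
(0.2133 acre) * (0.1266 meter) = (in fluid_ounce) 3.695e+06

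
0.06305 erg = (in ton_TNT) 1.507e-18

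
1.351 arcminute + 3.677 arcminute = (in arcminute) 5.028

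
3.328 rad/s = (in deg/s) 190.7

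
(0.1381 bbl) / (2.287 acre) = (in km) 2.372e-09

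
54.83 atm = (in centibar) 5556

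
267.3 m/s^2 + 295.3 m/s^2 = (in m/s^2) 562.6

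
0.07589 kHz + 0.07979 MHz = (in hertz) 7.987e+04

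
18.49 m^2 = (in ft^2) 199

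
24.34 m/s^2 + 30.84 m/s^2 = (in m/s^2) 55.18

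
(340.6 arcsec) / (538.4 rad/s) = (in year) 9.725e-14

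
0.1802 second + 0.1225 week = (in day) 0.8575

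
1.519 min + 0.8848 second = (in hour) 0.02556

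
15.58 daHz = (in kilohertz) 0.1558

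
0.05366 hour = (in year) 6.126e-06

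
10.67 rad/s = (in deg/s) 611.3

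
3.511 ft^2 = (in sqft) 3.511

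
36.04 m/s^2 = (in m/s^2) 36.04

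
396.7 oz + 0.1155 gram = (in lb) 24.79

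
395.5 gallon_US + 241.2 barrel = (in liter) 3.984e+04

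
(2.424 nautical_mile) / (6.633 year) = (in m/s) 2.146e-05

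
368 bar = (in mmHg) 2.76e+05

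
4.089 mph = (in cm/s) 182.8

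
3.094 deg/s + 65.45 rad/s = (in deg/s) 3753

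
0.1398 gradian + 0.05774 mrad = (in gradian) 0.1435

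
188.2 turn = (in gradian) 7.528e+04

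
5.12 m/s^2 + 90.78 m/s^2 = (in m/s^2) 95.9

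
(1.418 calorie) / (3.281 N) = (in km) 0.001808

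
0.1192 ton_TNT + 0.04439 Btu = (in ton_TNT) 0.1192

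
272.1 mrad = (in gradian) 17.32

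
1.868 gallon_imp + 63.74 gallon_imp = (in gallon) 78.79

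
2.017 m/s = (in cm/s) 201.7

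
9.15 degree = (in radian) 0.1597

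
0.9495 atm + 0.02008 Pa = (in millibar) 962.1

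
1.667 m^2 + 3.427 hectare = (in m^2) 3.427e+04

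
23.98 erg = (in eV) 1.497e+13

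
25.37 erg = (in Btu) 2.405e-09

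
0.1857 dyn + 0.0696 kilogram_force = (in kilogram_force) 0.0696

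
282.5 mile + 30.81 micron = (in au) 3.039e-06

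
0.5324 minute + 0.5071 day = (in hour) 12.18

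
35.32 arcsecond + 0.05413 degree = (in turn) 0.0001776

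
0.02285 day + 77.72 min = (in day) 0.07682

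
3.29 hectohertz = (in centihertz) 3.29e+04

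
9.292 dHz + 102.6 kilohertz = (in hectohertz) 1026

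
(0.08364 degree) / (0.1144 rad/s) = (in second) 0.01276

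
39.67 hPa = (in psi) 0.5754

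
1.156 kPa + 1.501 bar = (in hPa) 1513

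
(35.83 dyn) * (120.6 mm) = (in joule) 4.321e-05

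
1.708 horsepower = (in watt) 1274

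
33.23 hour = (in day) 1.385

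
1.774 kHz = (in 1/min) 1.064e+05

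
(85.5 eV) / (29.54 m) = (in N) 4.637e-19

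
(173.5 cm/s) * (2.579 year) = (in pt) 4e+11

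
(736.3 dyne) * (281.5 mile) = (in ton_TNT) 7.972e-07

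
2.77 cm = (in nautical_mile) 1.496e-05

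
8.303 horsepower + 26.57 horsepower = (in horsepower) 34.87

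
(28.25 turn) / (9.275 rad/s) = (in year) 6.068e-07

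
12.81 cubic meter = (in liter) 1.281e+04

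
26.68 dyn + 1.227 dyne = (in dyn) 27.91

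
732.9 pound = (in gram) 3.324e+05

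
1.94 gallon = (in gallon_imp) 1.615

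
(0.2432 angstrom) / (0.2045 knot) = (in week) 3.822e-16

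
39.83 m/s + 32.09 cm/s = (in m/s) 40.15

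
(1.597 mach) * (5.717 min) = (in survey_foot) 6.12e+05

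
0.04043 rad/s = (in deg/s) 2.316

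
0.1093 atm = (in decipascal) 1.107e+05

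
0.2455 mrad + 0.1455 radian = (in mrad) 145.7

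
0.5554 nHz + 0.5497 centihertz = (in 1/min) 0.3298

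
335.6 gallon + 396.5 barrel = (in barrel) 404.5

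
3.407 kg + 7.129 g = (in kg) 3.414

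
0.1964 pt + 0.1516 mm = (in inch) 0.008696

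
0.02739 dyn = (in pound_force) 6.158e-08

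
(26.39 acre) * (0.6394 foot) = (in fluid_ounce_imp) 7.325e+08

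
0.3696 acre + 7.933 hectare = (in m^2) 8.083e+04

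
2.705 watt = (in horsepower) 0.003627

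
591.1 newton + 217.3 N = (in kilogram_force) 82.43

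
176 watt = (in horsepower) 0.236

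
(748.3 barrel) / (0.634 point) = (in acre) 131.4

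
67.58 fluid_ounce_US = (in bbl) 0.01257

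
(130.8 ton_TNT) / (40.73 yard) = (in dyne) 1.469e+15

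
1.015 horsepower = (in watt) 756.9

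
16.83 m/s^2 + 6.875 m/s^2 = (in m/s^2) 23.7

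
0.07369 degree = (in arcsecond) 265.3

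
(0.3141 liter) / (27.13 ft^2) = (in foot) 0.0004089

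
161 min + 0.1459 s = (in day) 0.1118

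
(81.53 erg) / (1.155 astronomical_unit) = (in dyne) 4.719e-12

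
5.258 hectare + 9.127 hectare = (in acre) 35.55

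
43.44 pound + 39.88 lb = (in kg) 37.79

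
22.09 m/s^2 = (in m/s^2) 22.09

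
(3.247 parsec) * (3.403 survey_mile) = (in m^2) 5.487e+20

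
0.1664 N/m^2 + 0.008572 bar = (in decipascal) 8574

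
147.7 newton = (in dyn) 1.477e+07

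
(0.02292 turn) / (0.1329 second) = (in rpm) 10.35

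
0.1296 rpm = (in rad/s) 0.01357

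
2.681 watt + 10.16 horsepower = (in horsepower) 10.16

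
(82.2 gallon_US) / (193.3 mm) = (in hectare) 0.000161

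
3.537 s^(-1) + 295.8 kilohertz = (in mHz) 2.958e+08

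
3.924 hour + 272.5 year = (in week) 1.421e+04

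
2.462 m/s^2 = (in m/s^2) 2.462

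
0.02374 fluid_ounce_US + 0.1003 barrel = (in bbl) 0.1003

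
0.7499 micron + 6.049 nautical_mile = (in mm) 1.12e+07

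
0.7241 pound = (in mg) 3.284e+05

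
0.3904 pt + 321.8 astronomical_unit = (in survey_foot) 1.579e+14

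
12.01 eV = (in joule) 1.924e-18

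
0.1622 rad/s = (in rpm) 1.549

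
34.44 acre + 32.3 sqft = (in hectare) 13.94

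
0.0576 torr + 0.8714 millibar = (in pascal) 94.82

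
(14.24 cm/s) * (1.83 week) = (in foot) 5.171e+05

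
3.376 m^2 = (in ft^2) 36.34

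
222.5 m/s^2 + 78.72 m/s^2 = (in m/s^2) 301.2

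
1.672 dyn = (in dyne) 1.672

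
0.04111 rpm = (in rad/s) 0.004305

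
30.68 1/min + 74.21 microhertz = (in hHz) 0.005114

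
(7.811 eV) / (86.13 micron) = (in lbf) 3.266e-15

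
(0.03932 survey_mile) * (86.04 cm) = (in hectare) 0.005445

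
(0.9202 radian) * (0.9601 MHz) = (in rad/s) 8.835e+05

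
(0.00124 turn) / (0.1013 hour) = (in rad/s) 2.136e-05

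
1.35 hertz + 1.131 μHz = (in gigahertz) 1.35e-09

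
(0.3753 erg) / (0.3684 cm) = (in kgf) 1.039e-06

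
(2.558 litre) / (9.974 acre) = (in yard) 6.931e-08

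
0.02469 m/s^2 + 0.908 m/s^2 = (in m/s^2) 0.9327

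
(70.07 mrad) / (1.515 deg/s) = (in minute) 0.04417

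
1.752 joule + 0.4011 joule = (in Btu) 0.002041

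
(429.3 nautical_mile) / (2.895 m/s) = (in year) 0.008709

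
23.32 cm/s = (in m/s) 0.2332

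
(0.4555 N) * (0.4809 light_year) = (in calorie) 4.953e+14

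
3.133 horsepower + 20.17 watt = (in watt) 2356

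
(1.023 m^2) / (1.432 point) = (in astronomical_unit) 1.354e-08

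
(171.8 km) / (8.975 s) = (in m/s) 1.914e+04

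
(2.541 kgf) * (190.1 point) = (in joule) 1.671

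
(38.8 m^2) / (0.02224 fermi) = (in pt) 4.945e+21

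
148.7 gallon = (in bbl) 3.54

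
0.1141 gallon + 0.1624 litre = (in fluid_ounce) 20.1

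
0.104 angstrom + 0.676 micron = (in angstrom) 6760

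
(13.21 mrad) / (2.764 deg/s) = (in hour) 7.607e-05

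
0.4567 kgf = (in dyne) 4.479e+05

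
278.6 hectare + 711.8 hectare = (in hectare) 990.4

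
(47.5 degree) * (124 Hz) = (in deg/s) 5890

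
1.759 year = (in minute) 9.245e+05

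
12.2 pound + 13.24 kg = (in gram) 1.877e+04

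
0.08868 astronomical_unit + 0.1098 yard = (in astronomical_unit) 0.08868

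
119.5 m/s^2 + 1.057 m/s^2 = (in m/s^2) 120.6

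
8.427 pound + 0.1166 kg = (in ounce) 138.9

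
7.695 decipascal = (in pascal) 0.7695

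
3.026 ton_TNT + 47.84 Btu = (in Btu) 1.2e+07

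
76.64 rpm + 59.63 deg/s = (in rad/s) 9.066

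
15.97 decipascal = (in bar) 1.597e-05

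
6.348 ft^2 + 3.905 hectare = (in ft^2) 4.203e+05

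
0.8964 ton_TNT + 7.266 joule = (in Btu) 3.555e+06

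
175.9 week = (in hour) 2.955e+04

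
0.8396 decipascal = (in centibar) 8.396e-05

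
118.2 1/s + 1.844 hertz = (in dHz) 1200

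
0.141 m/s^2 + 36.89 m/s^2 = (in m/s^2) 37.03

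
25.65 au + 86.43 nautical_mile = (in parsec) 0.0001244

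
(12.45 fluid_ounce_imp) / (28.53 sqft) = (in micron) 133.5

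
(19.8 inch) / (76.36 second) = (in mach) 1.934e-05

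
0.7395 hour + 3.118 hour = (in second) 1.389e+04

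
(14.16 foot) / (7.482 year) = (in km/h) 6.585e-08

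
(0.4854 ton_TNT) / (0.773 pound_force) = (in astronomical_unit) 0.003948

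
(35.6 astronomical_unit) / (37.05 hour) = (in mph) 8.932e+07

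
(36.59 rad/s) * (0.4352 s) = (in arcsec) 3.285e+06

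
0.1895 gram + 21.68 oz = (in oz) 21.69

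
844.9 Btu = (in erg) 8.914e+12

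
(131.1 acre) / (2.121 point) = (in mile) 4.406e+05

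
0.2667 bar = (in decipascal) 2.667e+05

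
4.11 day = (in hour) 98.64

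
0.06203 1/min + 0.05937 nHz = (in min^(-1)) 0.06203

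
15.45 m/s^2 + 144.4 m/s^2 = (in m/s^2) 159.8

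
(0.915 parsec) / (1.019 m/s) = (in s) 2.771e+16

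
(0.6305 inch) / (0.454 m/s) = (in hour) 9.799e-06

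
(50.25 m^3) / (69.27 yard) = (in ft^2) 8.539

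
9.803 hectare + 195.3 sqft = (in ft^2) 1.055e+06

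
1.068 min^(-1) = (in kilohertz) 1.78e-05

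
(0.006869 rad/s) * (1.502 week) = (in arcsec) 1.287e+09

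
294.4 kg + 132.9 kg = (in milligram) 4.273e+08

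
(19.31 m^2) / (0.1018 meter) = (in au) 1.268e-09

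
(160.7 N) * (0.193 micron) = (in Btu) 2.94e-08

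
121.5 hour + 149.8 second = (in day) 5.064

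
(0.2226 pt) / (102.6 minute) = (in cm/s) 1.276e-06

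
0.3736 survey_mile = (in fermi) 6.013e+17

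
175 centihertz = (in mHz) 1750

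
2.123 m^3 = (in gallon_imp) 467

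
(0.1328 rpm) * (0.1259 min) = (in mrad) 105.1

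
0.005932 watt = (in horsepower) 7.955e-06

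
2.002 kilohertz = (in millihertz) 2.002e+06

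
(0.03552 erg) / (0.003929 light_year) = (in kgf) 9.744e-24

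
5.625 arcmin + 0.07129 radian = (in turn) 0.01161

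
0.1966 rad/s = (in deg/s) 11.26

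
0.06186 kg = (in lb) 0.1364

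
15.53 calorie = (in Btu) 0.06159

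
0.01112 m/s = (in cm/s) 1.112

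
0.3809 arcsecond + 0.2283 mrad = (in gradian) 0.01465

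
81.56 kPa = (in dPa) 8.156e+05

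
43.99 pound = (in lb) 43.99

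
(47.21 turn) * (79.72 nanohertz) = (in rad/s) 2.365e-05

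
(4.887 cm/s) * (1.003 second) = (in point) 138.9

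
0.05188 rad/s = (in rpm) 0.4954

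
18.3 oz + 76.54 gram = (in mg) 5.953e+05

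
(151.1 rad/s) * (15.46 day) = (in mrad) 2.018e+11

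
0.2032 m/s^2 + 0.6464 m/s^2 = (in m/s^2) 0.8496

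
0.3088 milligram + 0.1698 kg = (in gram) 169.8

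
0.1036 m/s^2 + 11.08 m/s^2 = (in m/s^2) 11.18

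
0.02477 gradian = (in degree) 0.02229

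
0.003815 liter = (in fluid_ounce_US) 0.129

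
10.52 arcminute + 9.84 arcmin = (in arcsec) 1222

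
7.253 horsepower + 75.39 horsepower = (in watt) 6.163e+04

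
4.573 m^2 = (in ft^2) 49.22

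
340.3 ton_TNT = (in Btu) 1.35e+09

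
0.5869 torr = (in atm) 0.0007722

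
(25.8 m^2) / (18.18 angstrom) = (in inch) 5.587e+11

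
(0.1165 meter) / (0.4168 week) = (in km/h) 1.664e-06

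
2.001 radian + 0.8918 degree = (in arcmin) 6932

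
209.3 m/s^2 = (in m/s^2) 209.3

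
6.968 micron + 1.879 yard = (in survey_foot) 5.637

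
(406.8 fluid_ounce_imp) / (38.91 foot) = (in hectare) 9.746e-08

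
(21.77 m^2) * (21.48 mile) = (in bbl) 4.733e+06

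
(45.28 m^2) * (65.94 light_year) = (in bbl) 1.777e+20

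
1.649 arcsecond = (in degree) 0.0004581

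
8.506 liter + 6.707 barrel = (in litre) 1075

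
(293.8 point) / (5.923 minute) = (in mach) 8.565e-07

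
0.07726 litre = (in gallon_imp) 0.01699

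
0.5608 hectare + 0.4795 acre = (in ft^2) 8.125e+04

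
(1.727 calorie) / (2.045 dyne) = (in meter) 3.533e+05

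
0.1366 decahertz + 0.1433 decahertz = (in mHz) 2799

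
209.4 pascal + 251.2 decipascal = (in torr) 1.759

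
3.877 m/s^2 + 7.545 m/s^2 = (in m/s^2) 11.42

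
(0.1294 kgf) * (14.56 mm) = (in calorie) 0.004416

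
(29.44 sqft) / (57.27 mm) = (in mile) 0.02968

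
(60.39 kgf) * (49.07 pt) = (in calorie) 2.45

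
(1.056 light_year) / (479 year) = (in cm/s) 6.614e+07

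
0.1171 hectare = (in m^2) 1171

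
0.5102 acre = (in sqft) 2.222e+04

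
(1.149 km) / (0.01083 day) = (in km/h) 4.421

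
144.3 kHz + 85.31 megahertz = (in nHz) 8.545e+16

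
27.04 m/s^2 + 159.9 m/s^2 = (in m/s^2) 186.9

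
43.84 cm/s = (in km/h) 1.578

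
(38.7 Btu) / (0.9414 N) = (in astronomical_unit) 2.899e-07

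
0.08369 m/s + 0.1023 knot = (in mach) 0.0004003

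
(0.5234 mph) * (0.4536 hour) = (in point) 1.083e+06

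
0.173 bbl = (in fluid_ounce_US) 930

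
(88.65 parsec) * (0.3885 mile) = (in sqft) 1.841e+22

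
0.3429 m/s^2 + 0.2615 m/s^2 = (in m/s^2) 0.6044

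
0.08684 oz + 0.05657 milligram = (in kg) 0.002462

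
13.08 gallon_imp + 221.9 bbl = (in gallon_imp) 7773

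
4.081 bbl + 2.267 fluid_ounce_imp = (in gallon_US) 171.4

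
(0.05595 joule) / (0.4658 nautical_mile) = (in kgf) 6.614e-06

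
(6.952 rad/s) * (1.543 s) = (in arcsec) 2.213e+06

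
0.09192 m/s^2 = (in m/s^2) 0.09192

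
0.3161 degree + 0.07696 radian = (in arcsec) 1.701e+04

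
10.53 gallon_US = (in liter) 39.86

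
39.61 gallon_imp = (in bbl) 1.133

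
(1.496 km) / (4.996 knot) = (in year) 1.846e-05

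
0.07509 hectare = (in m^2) 750.9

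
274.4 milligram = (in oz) 0.009679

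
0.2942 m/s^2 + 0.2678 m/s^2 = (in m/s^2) 0.562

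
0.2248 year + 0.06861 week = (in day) 82.53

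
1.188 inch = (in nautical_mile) 1.629e-05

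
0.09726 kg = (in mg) 9.726e+04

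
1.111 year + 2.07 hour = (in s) 3.504e+07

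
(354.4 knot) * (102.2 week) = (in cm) 1.127e+12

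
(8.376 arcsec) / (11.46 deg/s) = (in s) 0.000203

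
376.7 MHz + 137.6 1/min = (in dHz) 3.767e+09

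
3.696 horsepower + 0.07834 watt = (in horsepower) 3.696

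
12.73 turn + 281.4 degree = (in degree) 4864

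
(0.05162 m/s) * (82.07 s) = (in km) 0.004236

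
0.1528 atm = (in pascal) 1.548e+04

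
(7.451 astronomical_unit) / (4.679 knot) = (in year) 1.468e+04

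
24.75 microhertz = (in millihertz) 0.02475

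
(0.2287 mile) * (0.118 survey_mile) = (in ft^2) 7.523e+05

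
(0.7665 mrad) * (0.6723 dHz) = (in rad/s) 5.153e-05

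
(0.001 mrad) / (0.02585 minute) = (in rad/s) 6.447e-07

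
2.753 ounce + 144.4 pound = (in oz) 2313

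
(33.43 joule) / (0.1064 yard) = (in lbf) 77.25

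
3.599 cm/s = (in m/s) 0.03599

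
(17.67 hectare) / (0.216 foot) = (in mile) 1668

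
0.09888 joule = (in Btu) 9.372e-05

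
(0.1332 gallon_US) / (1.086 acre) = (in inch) 4.517e-06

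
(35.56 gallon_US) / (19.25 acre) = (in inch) 6.803e-05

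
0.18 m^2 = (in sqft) 1.938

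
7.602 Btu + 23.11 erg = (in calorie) 1917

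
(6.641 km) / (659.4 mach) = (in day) 3.423e-07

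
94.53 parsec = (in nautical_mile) 1.575e+15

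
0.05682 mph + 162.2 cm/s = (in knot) 3.202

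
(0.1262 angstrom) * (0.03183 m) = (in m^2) 4.017e-13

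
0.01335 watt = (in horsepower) 1.79e-05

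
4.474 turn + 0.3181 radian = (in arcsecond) 5.864e+06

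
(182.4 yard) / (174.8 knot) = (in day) 2.147e-05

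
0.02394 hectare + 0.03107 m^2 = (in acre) 0.05916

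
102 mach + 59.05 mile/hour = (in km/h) 1.251e+05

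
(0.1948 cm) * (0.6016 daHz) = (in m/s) 0.01172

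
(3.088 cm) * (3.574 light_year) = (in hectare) 1.044e+11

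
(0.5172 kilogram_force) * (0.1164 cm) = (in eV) 3.685e+16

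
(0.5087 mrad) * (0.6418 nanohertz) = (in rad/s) 3.265e-13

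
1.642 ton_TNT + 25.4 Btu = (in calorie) 1.642e+09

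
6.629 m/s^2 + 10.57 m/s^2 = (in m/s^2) 17.2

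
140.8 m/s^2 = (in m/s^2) 140.8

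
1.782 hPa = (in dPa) 1782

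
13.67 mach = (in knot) 9048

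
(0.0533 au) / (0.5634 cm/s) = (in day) 1.638e+07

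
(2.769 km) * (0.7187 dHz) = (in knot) 386.8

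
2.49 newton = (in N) 2.49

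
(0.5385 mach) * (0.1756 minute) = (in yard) 2113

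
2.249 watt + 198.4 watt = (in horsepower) 0.2691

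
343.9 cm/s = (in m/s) 3.439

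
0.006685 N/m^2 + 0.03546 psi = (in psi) 0.03546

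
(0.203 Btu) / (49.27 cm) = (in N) 434.7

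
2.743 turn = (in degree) 987.5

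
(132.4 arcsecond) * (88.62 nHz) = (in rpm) 5.432e-10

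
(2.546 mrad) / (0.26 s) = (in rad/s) 0.009792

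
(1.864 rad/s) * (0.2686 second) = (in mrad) 500.7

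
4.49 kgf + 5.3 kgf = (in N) 96.01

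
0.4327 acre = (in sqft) 1.885e+04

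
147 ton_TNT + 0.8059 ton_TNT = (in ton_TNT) 147.8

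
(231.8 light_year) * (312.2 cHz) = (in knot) 1.331e+19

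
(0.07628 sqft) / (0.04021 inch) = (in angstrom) 6.939e+10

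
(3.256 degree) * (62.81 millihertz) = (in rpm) 0.03408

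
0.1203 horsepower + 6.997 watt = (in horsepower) 0.1297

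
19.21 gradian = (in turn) 0.04803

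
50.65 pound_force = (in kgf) 22.97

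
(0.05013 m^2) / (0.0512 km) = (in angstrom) 9.791e+06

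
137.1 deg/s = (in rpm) 22.85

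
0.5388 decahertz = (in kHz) 0.005388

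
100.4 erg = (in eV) 6.266e+13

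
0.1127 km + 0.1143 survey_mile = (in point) 8.409e+05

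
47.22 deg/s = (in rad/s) 0.8241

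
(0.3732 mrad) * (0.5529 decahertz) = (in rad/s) 0.002063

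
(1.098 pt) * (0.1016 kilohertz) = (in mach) 0.0001156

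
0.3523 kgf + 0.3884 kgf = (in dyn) 7.264e+05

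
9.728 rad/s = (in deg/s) 557.4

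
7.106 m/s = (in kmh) 25.58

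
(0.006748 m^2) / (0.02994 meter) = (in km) 0.0002254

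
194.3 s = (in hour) 0.05397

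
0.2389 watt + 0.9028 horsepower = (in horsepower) 0.9031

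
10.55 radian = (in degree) 604.5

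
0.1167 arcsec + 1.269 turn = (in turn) 1.269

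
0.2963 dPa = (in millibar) 0.0002963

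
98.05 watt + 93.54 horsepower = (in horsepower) 93.67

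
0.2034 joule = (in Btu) 0.0001928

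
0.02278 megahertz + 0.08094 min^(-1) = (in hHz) 227.8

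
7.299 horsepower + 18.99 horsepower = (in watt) 1.96e+04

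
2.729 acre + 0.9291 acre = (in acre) 3.658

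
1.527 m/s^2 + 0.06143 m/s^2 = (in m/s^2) 1.588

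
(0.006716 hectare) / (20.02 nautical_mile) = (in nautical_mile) 9.781e-07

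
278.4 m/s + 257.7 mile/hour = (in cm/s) 3.936e+04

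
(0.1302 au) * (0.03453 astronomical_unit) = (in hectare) 1.006e+16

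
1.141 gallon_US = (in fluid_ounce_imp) 152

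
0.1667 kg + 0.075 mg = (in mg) 1.667e+05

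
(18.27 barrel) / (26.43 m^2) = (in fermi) 1.099e+14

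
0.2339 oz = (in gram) 6.631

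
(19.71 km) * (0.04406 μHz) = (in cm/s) 0.08684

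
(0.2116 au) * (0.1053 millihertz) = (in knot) 6.479e+06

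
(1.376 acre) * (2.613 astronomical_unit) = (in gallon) 5.75e+17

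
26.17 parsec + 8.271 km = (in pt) 2.289e+21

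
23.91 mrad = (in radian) 0.02391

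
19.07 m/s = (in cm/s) 1907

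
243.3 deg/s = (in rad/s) 4.246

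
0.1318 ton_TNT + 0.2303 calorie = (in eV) 3.442e+27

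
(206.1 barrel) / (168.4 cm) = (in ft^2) 209.4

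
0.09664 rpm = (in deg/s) 0.5798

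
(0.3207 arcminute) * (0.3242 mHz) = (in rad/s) 3.024e-08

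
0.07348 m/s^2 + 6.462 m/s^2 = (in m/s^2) 6.535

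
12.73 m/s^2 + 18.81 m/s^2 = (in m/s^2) 31.54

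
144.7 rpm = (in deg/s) 868.2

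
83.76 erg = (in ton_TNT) 2.002e-15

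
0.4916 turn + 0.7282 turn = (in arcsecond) 1.581e+06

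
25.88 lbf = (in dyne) 1.151e+07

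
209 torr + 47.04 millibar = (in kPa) 32.57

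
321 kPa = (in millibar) 3210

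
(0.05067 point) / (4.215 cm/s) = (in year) 1.345e-11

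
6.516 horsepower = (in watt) 4859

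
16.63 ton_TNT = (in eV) 4.343e+29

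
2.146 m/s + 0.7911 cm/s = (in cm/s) 215.4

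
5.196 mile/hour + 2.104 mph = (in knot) 6.344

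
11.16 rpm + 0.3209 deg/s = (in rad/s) 1.174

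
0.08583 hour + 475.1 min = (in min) 480.2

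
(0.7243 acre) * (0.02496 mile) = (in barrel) 7.406e+05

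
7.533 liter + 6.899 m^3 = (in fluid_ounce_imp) 2.431e+05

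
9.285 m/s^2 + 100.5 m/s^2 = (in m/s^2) 109.8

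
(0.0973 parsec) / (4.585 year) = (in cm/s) 2.076e+09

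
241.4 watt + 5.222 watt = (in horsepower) 0.3307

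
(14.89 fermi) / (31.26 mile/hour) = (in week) 1.762e-21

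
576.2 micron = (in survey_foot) 0.00189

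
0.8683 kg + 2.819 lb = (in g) 2147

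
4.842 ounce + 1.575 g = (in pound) 0.3061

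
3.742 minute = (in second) 224.5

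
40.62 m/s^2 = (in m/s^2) 40.62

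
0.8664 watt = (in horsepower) 0.001162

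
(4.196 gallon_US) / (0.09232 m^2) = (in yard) 0.1882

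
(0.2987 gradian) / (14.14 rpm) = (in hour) 8.802e-07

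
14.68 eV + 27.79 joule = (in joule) 27.79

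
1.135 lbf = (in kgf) 0.5148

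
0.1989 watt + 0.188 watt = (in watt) 0.3869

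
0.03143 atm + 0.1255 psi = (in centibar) 4.05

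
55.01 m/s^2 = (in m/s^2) 55.01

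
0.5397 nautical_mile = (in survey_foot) 3279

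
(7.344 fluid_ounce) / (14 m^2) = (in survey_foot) 5.09e-05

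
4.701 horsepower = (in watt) 3506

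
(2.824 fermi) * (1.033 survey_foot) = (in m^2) 8.892e-16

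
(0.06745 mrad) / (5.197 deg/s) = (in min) 1.239e-05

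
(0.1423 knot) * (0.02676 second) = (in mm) 1.959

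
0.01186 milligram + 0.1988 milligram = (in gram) 0.0002107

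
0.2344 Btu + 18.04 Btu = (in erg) 1.928e+11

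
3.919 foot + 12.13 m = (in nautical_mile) 0.007195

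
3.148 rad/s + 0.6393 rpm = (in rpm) 30.7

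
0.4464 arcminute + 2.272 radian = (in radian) 2.272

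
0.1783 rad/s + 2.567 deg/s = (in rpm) 2.13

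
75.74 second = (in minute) 1.262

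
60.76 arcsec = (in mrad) 0.2946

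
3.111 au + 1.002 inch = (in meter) 4.654e+11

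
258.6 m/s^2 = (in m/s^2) 258.6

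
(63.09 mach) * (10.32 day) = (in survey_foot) 6.284e+10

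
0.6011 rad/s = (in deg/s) 34.44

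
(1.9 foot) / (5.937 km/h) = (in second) 0.3512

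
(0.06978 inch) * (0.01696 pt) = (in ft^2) 1.141e-07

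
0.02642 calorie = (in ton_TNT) 2.642e-11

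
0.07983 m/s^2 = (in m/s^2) 0.07983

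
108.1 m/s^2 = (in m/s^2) 108.1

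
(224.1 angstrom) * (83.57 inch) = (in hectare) 4.757e-12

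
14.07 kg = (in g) 1.407e+04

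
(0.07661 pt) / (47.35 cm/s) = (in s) 5.708e-05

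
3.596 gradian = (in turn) 0.00899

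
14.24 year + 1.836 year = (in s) 5.07e+08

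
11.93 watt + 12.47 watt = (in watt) 24.4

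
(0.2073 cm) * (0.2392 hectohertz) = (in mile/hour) 0.1109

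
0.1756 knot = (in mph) 0.2021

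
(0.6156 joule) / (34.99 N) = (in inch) 0.6927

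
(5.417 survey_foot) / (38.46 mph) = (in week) 1.588e-07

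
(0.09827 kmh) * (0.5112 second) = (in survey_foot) 0.04578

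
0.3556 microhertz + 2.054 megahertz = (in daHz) 2.054e+05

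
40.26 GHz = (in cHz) 4.026e+12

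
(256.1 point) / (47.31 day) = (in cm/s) 2.21e-06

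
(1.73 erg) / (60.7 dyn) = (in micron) 285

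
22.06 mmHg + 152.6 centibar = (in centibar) 155.5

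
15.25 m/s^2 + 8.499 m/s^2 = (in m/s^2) 23.75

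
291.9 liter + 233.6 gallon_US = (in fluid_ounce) 3.977e+04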